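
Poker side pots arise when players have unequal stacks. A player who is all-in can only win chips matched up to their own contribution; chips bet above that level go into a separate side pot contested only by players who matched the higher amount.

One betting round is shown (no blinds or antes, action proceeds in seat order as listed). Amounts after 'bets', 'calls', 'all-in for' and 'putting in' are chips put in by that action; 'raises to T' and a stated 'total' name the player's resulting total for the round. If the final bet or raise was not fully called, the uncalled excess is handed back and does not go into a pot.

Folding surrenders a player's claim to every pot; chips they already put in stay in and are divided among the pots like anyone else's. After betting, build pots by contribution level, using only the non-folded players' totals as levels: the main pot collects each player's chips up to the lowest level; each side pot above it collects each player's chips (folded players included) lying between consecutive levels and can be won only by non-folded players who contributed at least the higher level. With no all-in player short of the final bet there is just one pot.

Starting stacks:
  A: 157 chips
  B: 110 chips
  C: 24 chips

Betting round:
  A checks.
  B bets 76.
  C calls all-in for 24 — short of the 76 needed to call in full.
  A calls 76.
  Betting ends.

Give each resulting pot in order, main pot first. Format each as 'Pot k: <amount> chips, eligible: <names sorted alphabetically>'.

Contributions: A=76, B=76, C=24
Pot levels (distinct totals of non-folded players): 24, 76
Layer 1-24: 24 each from A, B, C = 24*3 = 72 chips; eligible A, B, C
Layer 25-76: 52 each from A, B = 52*2 = 104 chips; eligible A, B

Pot 1: 72 chips, eligible: A, B, C
Pot 2: 104 chips, eligible: A, B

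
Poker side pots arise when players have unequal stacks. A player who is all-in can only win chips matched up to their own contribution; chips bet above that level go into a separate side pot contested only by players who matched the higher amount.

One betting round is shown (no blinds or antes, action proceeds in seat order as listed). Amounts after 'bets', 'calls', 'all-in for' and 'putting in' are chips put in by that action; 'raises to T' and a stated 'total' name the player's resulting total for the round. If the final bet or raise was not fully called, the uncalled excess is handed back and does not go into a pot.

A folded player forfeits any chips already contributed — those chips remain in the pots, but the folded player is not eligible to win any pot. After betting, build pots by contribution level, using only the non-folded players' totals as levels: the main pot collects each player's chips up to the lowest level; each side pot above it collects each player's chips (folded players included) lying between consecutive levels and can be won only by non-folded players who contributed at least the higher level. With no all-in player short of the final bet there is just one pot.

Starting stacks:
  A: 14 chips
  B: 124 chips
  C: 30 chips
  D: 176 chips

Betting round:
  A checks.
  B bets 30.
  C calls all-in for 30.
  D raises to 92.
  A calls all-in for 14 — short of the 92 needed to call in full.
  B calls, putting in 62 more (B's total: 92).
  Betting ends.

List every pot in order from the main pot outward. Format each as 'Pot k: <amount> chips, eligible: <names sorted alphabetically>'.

Pot 1: 56 chips, eligible: A, B, C, D
Pot 2: 48 chips, eligible: B, C, D
Pot 3: 124 chips, eligible: B, D

Derivation:
Contributions: A=14, B=92, C=30, D=92
Pot levels (distinct totals of non-folded players): 14, 30, 92
Layer 1-14: 14 each from A, B, C, D = 14*4 = 56 chips; eligible A, B, C, D
Layer 15-30: 16 each from B, C, D = 16*3 = 48 chips; eligible B, C, D
Layer 31-92: 62 each from B, D = 62*2 = 124 chips; eligible B, D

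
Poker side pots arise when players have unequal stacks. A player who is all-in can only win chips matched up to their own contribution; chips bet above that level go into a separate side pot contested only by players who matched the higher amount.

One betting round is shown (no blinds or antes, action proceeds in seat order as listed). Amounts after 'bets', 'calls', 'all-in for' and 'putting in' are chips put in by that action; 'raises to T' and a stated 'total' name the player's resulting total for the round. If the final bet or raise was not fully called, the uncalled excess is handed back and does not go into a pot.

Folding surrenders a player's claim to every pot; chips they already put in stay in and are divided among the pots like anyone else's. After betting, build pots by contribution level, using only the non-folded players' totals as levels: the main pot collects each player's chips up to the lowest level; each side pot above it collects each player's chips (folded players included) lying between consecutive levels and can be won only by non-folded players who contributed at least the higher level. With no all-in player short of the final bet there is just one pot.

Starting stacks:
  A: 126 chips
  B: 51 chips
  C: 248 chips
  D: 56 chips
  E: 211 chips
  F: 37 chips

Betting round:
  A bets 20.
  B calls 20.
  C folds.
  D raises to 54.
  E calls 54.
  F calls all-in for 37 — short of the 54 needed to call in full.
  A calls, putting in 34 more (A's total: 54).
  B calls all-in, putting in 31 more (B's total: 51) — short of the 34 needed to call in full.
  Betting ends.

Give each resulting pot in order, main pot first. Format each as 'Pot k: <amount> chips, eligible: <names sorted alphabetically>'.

Contributions: A=54, B=51, D=54, E=54, F=37
Folded: C
Pot levels (distinct totals of non-folded players): 37, 51, 54
Layer 1-37: 37 each from A, B, D, E, F = 37*5 = 185 chips; eligible A, B, D, E, F
Layer 38-51: 14 each from A, B, D, E = 14*4 = 56 chips; eligible A, B, D, E
Layer 52-54: 3 each from A, D, E = 3*3 = 9 chips; eligible A, D, E

Pot 1: 185 chips, eligible: A, B, D, E, F
Pot 2: 56 chips, eligible: A, B, D, E
Pot 3: 9 chips, eligible: A, D, E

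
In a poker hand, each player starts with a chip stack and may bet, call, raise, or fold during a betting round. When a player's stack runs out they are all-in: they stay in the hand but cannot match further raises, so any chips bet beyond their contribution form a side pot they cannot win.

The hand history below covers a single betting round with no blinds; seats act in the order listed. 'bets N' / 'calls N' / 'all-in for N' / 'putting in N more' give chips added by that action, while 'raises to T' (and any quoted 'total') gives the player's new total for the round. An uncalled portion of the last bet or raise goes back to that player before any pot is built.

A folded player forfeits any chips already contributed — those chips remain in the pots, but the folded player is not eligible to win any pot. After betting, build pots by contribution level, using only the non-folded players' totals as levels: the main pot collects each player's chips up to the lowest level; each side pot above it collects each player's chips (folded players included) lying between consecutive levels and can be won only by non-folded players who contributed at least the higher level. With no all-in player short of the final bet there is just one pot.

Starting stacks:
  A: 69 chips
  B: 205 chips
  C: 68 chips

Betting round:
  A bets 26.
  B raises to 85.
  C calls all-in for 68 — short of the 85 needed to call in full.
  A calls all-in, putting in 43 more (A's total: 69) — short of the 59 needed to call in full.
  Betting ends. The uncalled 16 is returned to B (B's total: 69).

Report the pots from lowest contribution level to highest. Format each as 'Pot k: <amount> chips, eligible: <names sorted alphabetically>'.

Contributions (after 16 returned to B): A=69, B=69, C=68
Pot levels (distinct totals of non-folded players): 68, 69
Layer 1-68: 68 each from A, B, C = 68*3 = 204 chips; eligible A, B, C
Layer 69-69: 1 each from A, B = 1*2 = 2 chips; eligible A, B

Pot 1: 204 chips, eligible: A, B, C
Pot 2: 2 chips, eligible: A, B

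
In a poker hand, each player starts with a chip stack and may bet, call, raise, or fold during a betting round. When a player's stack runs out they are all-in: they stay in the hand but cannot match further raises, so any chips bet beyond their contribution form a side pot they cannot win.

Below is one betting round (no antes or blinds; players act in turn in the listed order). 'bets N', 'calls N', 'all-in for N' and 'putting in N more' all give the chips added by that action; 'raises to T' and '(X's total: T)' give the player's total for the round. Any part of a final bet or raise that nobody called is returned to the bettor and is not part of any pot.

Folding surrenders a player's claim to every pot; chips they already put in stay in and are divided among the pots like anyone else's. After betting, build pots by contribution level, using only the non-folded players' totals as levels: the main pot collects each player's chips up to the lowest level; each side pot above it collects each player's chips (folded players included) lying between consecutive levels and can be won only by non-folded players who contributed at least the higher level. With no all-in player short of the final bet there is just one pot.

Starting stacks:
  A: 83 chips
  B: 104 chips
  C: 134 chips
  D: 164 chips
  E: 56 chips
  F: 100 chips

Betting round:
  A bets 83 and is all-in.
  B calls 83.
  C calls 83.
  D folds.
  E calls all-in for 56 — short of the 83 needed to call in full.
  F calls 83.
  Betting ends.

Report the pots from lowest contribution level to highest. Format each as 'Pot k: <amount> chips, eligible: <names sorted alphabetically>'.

Pot 1: 280 chips, eligible: A, B, C, E, F
Pot 2: 108 chips, eligible: A, B, C, F

Derivation:
Contributions: A=83, B=83, C=83, E=56, F=83
Folded: D
Pot levels (distinct totals of non-folded players): 56, 83
Layer 1-56: 56 each from A, B, C, E, F = 56*5 = 280 chips; eligible A, B, C, E, F
Layer 57-83: 27 each from A, B, C, F = 27*4 = 108 chips; eligible A, B, C, F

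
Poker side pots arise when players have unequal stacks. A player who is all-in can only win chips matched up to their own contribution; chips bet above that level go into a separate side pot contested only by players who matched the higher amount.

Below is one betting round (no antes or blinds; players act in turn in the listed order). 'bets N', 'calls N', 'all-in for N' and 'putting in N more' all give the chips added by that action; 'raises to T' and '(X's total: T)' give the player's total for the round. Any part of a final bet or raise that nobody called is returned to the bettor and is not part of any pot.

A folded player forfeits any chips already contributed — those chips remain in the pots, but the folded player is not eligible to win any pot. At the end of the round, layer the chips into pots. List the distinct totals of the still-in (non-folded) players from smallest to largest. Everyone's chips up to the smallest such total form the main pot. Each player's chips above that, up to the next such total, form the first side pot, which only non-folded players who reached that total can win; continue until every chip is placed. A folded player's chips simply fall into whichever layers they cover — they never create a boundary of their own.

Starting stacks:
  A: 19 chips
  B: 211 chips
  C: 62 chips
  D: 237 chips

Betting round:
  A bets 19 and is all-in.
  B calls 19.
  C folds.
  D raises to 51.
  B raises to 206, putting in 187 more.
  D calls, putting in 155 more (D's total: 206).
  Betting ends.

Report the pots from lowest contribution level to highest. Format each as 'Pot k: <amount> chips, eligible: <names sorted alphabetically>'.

Contributions: A=19, B=206, D=206
Folded: C
Pot levels (distinct totals of non-folded players): 19, 206
Layer 1-19: 19 each from A, B, D = 19*3 = 57 chips; eligible A, B, D
Layer 20-206: 187 each from B, D = 187*2 = 374 chips; eligible B, D

Pot 1: 57 chips, eligible: A, B, D
Pot 2: 374 chips, eligible: B, D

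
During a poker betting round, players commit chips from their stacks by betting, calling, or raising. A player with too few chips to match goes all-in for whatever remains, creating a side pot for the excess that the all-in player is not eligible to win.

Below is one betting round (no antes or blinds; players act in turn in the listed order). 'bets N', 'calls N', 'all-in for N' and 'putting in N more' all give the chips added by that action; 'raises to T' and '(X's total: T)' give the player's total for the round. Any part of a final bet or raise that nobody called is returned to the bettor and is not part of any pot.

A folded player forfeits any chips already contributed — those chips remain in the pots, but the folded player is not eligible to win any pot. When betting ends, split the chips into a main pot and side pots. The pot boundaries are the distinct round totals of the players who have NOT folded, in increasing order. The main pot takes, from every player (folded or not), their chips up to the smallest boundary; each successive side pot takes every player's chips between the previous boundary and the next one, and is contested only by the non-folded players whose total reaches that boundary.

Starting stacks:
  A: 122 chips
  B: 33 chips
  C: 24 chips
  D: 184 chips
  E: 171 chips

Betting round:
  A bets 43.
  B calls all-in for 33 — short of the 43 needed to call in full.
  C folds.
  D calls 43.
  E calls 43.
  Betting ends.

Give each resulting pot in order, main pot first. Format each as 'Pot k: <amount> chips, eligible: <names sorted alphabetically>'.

Contributions: A=43, B=33, D=43, E=43
Folded: C
Pot levels (distinct totals of non-folded players): 33, 43
Layer 1-33: 33 each from A, B, D, E = 33*4 = 132 chips; eligible A, B, D, E
Layer 34-43: 10 each from A, D, E = 10*3 = 30 chips; eligible A, D, E

Pot 1: 132 chips, eligible: A, B, D, E
Pot 2: 30 chips, eligible: A, D, E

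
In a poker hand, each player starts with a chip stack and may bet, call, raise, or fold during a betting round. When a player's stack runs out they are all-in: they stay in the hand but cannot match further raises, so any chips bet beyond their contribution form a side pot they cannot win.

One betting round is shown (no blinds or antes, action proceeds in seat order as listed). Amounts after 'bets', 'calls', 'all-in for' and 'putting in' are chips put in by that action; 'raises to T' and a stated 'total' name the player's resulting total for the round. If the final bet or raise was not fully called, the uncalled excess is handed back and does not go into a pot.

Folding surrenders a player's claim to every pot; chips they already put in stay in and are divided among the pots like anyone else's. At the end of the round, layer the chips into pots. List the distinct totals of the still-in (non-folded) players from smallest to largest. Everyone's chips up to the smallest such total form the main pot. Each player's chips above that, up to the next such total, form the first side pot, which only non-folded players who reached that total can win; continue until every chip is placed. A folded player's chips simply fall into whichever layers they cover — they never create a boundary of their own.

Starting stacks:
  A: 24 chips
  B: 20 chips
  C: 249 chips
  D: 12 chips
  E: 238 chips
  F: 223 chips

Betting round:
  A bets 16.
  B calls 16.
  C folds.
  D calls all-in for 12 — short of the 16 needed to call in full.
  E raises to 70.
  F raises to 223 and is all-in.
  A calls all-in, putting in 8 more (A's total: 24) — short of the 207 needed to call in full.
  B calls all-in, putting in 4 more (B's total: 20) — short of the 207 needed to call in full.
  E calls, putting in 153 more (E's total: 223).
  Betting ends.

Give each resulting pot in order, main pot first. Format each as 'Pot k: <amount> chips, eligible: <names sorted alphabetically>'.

Contributions: A=24, B=20, D=12, E=223, F=223
Folded: C
Pot levels (distinct totals of non-folded players): 12, 20, 24, 223
Layer 1-12: 12 each from A, B, D, E, F = 12*5 = 60 chips; eligible A, B, D, E, F
Layer 13-20: 8 each from A, B, E, F = 8*4 = 32 chips; eligible A, B, E, F
Layer 21-24: 4 each from A, E, F = 4*3 = 12 chips; eligible A, E, F
Layer 25-223: 199 each from E, F = 199*2 = 398 chips; eligible E, F

Pot 1: 60 chips, eligible: A, B, D, E, F
Pot 2: 32 chips, eligible: A, B, E, F
Pot 3: 12 chips, eligible: A, E, F
Pot 4: 398 chips, eligible: E, F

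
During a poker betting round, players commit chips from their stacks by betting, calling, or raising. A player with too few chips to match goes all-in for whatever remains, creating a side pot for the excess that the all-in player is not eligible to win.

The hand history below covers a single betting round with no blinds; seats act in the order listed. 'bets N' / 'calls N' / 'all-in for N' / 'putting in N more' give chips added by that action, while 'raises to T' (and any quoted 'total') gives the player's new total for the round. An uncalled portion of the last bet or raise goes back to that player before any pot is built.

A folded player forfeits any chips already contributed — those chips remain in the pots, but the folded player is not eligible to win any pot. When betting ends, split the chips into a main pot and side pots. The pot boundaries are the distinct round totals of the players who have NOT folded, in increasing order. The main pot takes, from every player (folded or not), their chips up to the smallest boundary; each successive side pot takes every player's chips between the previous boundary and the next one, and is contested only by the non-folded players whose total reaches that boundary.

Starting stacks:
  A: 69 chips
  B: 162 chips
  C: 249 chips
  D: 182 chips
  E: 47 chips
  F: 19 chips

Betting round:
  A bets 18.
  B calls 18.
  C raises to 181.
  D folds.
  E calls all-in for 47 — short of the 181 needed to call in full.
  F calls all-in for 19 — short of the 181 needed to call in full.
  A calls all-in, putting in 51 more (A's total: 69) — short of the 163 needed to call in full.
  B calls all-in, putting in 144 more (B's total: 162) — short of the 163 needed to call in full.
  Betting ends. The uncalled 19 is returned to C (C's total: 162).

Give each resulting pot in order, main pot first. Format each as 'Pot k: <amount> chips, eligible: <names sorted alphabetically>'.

Contributions (after 19 returned to C): A=69, B=162, C=162, E=47, F=19
Folded: D
Pot levels (distinct totals of non-folded players): 19, 47, 69, 162
Layer 1-19: 19 each from A, B, C, E, F = 19*5 = 95 chips; eligible A, B, C, E, F
Layer 20-47: 28 each from A, B, C, E = 28*4 = 112 chips; eligible A, B, C, E
Layer 48-69: 22 each from A, B, C = 22*3 = 66 chips; eligible A, B, C
Layer 70-162: 93 each from B, C = 93*2 = 186 chips; eligible B, C

Pot 1: 95 chips, eligible: A, B, C, E, F
Pot 2: 112 chips, eligible: A, B, C, E
Pot 3: 66 chips, eligible: A, B, C
Pot 4: 186 chips, eligible: B, C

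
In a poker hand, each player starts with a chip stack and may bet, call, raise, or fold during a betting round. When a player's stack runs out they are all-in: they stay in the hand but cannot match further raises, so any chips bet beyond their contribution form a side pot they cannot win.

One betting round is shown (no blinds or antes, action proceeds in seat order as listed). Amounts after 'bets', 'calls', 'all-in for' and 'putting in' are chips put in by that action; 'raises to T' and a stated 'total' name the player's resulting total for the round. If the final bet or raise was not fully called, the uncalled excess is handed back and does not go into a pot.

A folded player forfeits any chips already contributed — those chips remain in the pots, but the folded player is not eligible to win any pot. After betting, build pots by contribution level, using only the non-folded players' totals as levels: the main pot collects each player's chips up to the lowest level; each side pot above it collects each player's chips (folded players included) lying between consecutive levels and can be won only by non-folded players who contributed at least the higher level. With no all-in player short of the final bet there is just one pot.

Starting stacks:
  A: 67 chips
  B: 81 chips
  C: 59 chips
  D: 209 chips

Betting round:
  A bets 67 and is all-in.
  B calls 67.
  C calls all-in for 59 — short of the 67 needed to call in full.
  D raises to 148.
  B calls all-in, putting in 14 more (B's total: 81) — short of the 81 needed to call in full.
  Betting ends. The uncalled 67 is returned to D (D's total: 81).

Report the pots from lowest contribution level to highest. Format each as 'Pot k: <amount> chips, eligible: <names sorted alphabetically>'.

Pot 1: 236 chips, eligible: A, B, C, D
Pot 2: 24 chips, eligible: A, B, D
Pot 3: 28 chips, eligible: B, D

Derivation:
Contributions (after 67 returned to D): A=67, B=81, C=59, D=81
Pot levels (distinct totals of non-folded players): 59, 67, 81
Layer 1-59: 59 each from A, B, C, D = 59*4 = 236 chips; eligible A, B, C, D
Layer 60-67: 8 each from A, B, D = 8*3 = 24 chips; eligible A, B, D
Layer 68-81: 14 each from B, D = 14*2 = 28 chips; eligible B, D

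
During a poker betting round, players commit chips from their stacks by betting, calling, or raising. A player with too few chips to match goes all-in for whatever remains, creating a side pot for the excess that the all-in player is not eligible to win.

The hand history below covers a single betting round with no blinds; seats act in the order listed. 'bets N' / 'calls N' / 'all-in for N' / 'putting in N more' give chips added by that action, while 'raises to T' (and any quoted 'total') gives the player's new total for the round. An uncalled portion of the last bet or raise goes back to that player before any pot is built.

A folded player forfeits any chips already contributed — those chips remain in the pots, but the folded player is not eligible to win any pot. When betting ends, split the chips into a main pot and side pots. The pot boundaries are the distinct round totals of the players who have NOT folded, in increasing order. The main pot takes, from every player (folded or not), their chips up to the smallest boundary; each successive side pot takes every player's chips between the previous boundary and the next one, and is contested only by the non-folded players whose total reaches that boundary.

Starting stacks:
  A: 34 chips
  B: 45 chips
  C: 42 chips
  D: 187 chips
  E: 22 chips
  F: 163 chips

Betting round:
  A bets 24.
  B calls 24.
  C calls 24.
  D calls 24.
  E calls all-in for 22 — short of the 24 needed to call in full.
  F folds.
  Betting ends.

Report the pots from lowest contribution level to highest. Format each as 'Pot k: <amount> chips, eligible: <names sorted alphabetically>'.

Pot 1: 110 chips, eligible: A, B, C, D, E
Pot 2: 8 chips, eligible: A, B, C, D

Derivation:
Contributions: A=24, B=24, C=24, D=24, E=22
Folded: F
Pot levels (distinct totals of non-folded players): 22, 24
Layer 1-22: 22 each from A, B, C, D, E = 22*5 = 110 chips; eligible A, B, C, D, E
Layer 23-24: 2 each from A, B, C, D = 2*4 = 8 chips; eligible A, B, C, D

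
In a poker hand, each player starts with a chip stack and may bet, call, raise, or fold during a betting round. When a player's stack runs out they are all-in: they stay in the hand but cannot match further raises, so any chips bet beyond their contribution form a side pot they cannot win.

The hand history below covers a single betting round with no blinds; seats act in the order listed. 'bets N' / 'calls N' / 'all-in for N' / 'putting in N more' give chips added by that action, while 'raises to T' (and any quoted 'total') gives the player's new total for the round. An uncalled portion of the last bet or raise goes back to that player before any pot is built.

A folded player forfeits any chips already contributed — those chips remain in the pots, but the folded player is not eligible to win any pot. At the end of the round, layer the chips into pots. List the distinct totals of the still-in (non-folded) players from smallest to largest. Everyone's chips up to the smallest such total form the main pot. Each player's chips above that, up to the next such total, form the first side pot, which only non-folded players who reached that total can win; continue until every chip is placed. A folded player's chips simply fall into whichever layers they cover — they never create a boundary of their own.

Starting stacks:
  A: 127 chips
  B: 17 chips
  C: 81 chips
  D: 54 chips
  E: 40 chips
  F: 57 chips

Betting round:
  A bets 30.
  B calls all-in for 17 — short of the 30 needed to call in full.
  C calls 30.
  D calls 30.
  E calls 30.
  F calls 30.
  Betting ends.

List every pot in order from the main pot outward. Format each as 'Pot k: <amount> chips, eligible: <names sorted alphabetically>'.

Pot 1: 102 chips, eligible: A, B, C, D, E, F
Pot 2: 65 chips, eligible: A, C, D, E, F

Derivation:
Contributions: A=30, B=17, C=30, D=30, E=30, F=30
Pot levels (distinct totals of non-folded players): 17, 30
Layer 1-17: 17 each from A, B, C, D, E, F = 17*6 = 102 chips; eligible A, B, C, D, E, F
Layer 18-30: 13 each from A, C, D, E, F = 13*5 = 65 chips; eligible A, C, D, E, F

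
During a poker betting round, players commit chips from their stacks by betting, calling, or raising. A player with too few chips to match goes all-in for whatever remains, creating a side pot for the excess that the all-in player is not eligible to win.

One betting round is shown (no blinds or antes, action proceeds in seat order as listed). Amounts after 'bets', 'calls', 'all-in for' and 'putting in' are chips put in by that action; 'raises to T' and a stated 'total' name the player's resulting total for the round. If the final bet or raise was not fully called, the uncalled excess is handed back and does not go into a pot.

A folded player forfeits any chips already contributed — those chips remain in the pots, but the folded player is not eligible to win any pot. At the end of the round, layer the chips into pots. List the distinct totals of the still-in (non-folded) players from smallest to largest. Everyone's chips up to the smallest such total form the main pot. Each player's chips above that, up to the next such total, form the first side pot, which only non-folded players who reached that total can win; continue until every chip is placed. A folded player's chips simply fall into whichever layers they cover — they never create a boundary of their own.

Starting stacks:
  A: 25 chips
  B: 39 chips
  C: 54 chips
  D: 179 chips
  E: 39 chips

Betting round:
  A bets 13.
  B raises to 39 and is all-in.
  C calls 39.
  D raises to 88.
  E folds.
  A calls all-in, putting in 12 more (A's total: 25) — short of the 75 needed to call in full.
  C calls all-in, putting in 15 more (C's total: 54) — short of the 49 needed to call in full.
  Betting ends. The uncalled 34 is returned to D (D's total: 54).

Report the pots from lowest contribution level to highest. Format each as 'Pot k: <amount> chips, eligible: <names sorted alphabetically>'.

Contributions (after 34 returned to D): A=25, B=39, C=54, D=54
Folded: E
Pot levels (distinct totals of non-folded players): 25, 39, 54
Layer 1-25: 25 each from A, B, C, D = 25*4 = 100 chips; eligible A, B, C, D
Layer 26-39: 14 each from B, C, D = 14*3 = 42 chips; eligible B, C, D
Layer 40-54: 15 each from C, D = 15*2 = 30 chips; eligible C, D

Pot 1: 100 chips, eligible: A, B, C, D
Pot 2: 42 chips, eligible: B, C, D
Pot 3: 30 chips, eligible: C, D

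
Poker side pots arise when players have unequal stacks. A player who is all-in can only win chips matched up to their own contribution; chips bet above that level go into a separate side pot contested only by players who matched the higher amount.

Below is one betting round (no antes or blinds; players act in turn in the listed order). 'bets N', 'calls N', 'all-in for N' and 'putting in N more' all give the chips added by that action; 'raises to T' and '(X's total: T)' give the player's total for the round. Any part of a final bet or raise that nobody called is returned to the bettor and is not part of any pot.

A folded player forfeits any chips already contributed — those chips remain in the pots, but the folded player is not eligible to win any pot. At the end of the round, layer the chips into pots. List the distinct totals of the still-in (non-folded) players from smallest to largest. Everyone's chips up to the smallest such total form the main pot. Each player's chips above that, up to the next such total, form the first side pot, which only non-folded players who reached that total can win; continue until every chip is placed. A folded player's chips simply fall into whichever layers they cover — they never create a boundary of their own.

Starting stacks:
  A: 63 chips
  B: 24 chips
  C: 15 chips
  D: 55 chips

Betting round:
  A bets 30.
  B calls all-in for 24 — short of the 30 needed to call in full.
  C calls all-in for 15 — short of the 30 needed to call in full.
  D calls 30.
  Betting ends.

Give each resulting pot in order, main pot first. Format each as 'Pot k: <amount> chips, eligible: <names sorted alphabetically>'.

Contributions: A=30, B=24, C=15, D=30
Pot levels (distinct totals of non-folded players): 15, 24, 30
Layer 1-15: 15 each from A, B, C, D = 15*4 = 60 chips; eligible A, B, C, D
Layer 16-24: 9 each from A, B, D = 9*3 = 27 chips; eligible A, B, D
Layer 25-30: 6 each from A, D = 6*2 = 12 chips; eligible A, D

Pot 1: 60 chips, eligible: A, B, C, D
Pot 2: 27 chips, eligible: A, B, D
Pot 3: 12 chips, eligible: A, D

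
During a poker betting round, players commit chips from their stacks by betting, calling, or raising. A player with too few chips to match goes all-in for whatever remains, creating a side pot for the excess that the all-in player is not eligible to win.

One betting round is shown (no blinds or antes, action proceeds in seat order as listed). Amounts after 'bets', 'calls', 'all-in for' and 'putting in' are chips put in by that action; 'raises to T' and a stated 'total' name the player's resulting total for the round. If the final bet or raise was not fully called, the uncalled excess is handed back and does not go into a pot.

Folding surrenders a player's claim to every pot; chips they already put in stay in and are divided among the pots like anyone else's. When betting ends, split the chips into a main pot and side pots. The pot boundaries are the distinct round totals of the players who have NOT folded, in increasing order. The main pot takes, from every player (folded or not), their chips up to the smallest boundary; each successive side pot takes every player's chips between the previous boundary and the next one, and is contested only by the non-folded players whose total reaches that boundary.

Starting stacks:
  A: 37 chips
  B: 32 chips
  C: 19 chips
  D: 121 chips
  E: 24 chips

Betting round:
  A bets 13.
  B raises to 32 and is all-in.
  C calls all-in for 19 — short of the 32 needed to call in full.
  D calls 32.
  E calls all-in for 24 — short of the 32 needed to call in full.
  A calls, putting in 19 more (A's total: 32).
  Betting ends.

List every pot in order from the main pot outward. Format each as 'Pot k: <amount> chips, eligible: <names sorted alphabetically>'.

Contributions: A=32, B=32, C=19, D=32, E=24
Pot levels (distinct totals of non-folded players): 19, 24, 32
Layer 1-19: 19 each from A, B, C, D, E = 19*5 = 95 chips; eligible A, B, C, D, E
Layer 20-24: 5 each from A, B, D, E = 5*4 = 20 chips; eligible A, B, D, E
Layer 25-32: 8 each from A, B, D = 8*3 = 24 chips; eligible A, B, D

Pot 1: 95 chips, eligible: A, B, C, D, E
Pot 2: 20 chips, eligible: A, B, D, E
Pot 3: 24 chips, eligible: A, B, D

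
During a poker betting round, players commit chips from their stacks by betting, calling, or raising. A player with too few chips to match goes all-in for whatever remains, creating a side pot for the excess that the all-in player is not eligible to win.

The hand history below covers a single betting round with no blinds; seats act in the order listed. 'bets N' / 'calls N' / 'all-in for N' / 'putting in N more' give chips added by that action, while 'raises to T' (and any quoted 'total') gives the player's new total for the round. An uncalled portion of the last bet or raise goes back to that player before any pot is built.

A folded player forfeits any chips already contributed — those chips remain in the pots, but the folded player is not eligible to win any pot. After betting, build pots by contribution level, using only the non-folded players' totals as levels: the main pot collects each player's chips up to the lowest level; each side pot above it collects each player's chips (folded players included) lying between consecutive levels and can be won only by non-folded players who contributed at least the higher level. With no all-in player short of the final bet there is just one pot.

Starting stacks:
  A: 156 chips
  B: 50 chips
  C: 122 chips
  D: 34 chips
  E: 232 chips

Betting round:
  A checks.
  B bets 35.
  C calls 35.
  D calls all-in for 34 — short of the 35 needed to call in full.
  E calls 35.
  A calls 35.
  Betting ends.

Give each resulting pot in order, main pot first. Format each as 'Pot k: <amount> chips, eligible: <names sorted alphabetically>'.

Contributions: A=35, B=35, C=35, D=34, E=35
Pot levels (distinct totals of non-folded players): 34, 35
Layer 1-34: 34 each from A, B, C, D, E = 34*5 = 170 chips; eligible A, B, C, D, E
Layer 35-35: 1 each from A, B, C, E = 1*4 = 4 chips; eligible A, B, C, E

Pot 1: 170 chips, eligible: A, B, C, D, E
Pot 2: 4 chips, eligible: A, B, C, E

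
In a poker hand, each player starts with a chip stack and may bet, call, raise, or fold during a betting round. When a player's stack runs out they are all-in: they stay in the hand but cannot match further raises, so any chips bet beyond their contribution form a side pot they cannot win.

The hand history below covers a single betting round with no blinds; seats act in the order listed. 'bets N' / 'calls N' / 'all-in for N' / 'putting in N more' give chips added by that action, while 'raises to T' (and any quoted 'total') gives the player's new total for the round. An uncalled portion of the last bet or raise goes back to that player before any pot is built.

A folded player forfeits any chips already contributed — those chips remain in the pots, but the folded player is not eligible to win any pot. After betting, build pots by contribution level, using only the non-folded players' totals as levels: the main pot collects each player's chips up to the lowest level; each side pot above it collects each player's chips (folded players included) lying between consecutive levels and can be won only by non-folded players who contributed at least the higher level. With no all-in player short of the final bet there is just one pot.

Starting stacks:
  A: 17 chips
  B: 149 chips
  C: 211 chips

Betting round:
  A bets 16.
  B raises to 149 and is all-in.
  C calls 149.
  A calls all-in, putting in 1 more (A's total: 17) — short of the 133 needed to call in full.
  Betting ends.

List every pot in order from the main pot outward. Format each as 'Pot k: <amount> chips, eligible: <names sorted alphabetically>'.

Contributions: A=17, B=149, C=149
Pot levels (distinct totals of non-folded players): 17, 149
Layer 1-17: 17 each from A, B, C = 17*3 = 51 chips; eligible A, B, C
Layer 18-149: 132 each from B, C = 132*2 = 264 chips; eligible B, C

Pot 1: 51 chips, eligible: A, B, C
Pot 2: 264 chips, eligible: B, C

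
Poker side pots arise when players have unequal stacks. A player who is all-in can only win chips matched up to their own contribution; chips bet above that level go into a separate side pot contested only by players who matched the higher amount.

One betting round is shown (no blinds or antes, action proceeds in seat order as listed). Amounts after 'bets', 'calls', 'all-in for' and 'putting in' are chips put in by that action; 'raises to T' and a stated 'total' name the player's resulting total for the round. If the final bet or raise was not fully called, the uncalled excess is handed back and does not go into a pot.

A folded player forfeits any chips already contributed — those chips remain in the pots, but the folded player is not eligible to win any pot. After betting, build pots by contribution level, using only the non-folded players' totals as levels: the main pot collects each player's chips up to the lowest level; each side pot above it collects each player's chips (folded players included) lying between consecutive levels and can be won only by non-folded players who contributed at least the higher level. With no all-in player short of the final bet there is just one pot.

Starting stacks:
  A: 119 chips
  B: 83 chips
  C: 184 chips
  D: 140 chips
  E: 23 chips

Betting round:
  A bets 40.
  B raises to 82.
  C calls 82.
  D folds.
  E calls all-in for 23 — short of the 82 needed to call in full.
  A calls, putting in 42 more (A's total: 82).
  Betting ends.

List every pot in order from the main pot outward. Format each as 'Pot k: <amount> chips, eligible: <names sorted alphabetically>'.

Contributions: A=82, B=82, C=82, E=23
Folded: D
Pot levels (distinct totals of non-folded players): 23, 82
Layer 1-23: 23 each from A, B, C, E = 23*4 = 92 chips; eligible A, B, C, E
Layer 24-82: 59 each from A, B, C = 59*3 = 177 chips; eligible A, B, C

Pot 1: 92 chips, eligible: A, B, C, E
Pot 2: 177 chips, eligible: A, B, C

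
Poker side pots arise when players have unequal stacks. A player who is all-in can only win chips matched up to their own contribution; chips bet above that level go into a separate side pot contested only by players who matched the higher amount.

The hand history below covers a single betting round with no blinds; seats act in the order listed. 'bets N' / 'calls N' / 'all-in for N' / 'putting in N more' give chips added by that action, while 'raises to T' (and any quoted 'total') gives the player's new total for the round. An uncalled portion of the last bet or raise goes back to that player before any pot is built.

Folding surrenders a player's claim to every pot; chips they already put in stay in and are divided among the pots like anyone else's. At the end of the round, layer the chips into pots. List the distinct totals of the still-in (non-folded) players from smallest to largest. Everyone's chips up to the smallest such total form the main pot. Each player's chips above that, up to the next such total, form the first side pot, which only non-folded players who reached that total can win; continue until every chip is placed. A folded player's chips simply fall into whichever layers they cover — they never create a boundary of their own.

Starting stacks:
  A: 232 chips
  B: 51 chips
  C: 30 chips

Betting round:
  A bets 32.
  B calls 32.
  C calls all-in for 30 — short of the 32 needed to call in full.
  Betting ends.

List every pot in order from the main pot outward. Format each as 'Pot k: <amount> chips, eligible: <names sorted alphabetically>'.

Pot 1: 90 chips, eligible: A, B, C
Pot 2: 4 chips, eligible: A, B

Derivation:
Contributions: A=32, B=32, C=30
Pot levels (distinct totals of non-folded players): 30, 32
Layer 1-30: 30 each from A, B, C = 30*3 = 90 chips; eligible A, B, C
Layer 31-32: 2 each from A, B = 2*2 = 4 chips; eligible A, B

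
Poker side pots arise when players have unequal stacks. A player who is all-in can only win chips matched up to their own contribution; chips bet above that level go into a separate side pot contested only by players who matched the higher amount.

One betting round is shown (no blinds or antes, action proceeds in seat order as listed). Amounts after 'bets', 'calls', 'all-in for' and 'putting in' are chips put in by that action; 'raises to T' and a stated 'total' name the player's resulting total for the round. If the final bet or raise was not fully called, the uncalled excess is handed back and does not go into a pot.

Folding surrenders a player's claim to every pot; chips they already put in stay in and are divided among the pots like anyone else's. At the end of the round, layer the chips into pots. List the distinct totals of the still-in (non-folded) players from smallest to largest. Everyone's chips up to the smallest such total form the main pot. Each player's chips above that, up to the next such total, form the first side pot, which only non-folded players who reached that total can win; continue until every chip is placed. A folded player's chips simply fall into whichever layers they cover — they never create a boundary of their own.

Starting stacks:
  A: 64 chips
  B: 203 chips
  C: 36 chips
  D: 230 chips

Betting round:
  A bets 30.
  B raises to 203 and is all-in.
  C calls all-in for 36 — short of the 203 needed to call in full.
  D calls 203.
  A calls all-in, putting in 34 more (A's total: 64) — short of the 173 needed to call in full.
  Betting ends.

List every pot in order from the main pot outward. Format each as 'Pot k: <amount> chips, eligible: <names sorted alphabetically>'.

Contributions: A=64, B=203, C=36, D=203
Pot levels (distinct totals of non-folded players): 36, 64, 203
Layer 1-36: 36 each from A, B, C, D = 36*4 = 144 chips; eligible A, B, C, D
Layer 37-64: 28 each from A, B, D = 28*3 = 84 chips; eligible A, B, D
Layer 65-203: 139 each from B, D = 139*2 = 278 chips; eligible B, D

Pot 1: 144 chips, eligible: A, B, C, D
Pot 2: 84 chips, eligible: A, B, D
Pot 3: 278 chips, eligible: B, D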